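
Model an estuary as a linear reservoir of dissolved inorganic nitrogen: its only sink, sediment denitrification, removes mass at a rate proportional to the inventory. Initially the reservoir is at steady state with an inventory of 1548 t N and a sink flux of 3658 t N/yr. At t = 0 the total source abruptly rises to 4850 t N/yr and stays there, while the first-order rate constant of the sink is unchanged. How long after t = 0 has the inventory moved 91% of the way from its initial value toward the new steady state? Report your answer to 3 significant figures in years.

1.02 yr

τ = M₀/F₀ = 1548/3658 = 0.4232 yr.
The remaining gap fraction is e^(−t/τ); 91% covered ⇒ e^(−t/τ) = 0.0900.
t = −τ ln(0.0900) = 0.4232 × 2.408 = 1.019 yr.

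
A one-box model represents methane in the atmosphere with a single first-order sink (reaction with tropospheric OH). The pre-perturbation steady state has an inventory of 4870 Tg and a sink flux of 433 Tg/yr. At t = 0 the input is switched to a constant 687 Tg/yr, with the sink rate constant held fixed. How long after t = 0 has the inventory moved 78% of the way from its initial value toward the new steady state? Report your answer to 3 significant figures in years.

17.0 yr

τ = M₀/F₀ = 4870/433 = 11.25 yr.
The remaining gap fraction is e^(−t/τ); 78% covered ⇒ e^(−t/τ) = 0.220.
t = −τ ln(0.220) = 11.25 × 1.514 = 17.03 yr.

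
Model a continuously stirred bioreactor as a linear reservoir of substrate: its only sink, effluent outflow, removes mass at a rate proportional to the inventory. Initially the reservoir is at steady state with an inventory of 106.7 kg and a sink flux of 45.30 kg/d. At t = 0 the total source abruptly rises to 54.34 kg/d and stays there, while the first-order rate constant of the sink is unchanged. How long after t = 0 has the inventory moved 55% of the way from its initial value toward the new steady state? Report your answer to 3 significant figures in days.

1.88 d

τ = M₀/F₀ = 106.7/45.30 = 2.355 d.
The remaining gap fraction is e^(−t/τ); 55% covered ⇒ e^(−t/τ) = 0.450.
t = −τ ln(0.450) = 2.355 × 0.7985 = 1.881 d.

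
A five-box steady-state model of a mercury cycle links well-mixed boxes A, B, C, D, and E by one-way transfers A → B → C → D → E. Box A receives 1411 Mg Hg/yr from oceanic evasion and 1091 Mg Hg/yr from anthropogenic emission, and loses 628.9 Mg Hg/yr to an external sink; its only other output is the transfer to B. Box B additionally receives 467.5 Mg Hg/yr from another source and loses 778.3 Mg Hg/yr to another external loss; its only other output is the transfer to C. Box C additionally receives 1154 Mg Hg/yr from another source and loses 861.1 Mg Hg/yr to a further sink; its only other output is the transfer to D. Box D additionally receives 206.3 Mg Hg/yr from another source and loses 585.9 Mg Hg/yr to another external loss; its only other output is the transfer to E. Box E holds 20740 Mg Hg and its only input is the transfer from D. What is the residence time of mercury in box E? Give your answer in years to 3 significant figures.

14.1 yr

Box A: F(A→B) = (1411 + 1091) − 628.9 = 1873.1 Mg Hg/yr.
Box B: F(B→C) = (1873.1 + 467.5) − 778.3 = 1562.3 Mg Hg/yr.
Box C: F(C→D) = (1562.3 + 1154) − 861.1 = 1855.2 Mg Hg/yr.
Box D: F(D→E) = (1855.2 + 206.3) − 585.9 = 1475.6 Mg Hg/yr.
Box E throughput = its input = 1475.6 Mg Hg/yr; τ = 20740 / 1475.6 = 14.06 yr.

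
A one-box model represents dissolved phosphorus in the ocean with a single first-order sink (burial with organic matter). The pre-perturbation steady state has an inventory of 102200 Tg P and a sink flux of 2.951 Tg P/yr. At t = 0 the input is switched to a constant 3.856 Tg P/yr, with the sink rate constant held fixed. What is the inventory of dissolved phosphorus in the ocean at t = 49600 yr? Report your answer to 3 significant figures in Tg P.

126000 Tg P

τ = M₀/F₀ = 102200/2.951 = 34630 yr; rate constant k = 1/τ.
New steady state M_∞ = F₁/k = F₁·τ = 3.856 × 34630 = 133540 Tg P.
M(t) = M_∞ + (M₀ − M_∞)·e^(−t/τ); t/τ = 49600/34630 = 1.432, so e^(−t/τ) = 0.2388.
M(t) = 133540 − 31340 × 0.2388 = 126060 Tg P.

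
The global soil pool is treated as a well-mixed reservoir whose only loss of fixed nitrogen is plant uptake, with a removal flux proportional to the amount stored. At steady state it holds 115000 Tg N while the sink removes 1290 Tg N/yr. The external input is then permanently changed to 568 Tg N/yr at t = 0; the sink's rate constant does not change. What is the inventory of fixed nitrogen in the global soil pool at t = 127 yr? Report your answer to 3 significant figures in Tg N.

66100 Tg N

The sink rate constant is k = F₀/M₀ = 1290/115000 = 0.01122 yr⁻¹.
Solving dM/dt = F₁ − kM with M(0) = M₀ gives M(t) = F₁/k + (M₀ − F₁/k)·e^(−kt).
F₁/k = 568/0.01122 = 50636 Tg N; kt = 0.01122 × 127 = 1.425, e^(−kt) = 0.2406.
M(127) = 50636 + (115000 − 50636) × 0.2406 = 50636 + 15490 = 66122 Tg N.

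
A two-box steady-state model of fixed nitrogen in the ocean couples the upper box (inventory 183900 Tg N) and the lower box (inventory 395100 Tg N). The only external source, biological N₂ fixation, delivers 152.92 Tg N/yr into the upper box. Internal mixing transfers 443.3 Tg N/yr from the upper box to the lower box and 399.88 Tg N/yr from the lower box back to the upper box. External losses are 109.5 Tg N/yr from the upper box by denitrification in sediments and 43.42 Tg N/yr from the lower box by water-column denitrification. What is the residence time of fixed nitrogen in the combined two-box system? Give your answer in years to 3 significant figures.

3790 yr

For the system as a whole, the A↔B exchange is internal and contributes nothing to the throughput; only the external sinks remove mass.
M_total = 183900 + 395100 = 579000 Tg N.
ΣF_external_out = 109.5 + 43.42 = 152.92 Tg N/yr.
τ = M_total / ΣF_ext = 579000 / 152.92 = 3786 yr.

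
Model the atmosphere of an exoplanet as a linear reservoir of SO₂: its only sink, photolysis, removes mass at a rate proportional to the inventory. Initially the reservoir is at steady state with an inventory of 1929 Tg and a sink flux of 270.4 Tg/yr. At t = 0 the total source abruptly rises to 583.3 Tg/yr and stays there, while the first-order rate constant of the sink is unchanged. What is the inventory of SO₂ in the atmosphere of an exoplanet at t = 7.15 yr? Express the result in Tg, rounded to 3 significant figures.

The sink rate constant is k = F₀/M₀ = 270.4/1929 = 0.1402 yr⁻¹.
Solving dM/dt = F₁ − kM with M(0) = M₀ gives M(t) = F₁/k + (M₀ − F₁/k)·e^(−kt).
F₁/k = 583.3/0.1402 = 4161.2 Tg; kt = 0.1402 × 7.15 = 1.002, e^(−kt) = 0.3670.
M(7.15) = 4161.2 + (1929 − 4161.2) × 0.3670 = 4161.2 − 819.3 = 3341.9 Tg.

3340 Tg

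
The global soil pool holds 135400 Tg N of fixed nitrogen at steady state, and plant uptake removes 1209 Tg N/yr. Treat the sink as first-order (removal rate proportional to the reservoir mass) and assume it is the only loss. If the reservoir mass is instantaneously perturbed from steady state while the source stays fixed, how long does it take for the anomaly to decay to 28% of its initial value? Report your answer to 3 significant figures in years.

For a linear reservoir the anomaly decays as exp(−t/τ) with τ = M/F = 135400/1209 = 112.0 yr.
exp(−t/τ) = 0.28 ⇒ t = −τ ln(0.28) = 112.0 × 1.273 = 142.6 yr.

143 yr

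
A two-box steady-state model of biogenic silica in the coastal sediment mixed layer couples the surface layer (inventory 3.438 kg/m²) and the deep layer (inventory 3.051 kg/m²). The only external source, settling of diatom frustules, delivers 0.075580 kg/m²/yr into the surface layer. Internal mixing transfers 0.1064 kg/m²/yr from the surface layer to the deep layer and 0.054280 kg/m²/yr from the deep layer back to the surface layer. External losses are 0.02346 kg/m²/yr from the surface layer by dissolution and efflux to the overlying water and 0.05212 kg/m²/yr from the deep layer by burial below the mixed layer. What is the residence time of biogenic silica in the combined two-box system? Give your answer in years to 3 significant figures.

Residence time in the combined system uses the total inventory and the total *external* removal — internal exchanges between the two boxes cancel.
M_total = 3.438 + 3.051 = 6.4890 kg/m².
ΣF_external_out = 0.02346 + 0.05212 = 0.075580 kg/m²/yr.
τ = M_total / ΣF_ext = 6.4890 / 0.075580 = 85.86 yr.

85.9 yr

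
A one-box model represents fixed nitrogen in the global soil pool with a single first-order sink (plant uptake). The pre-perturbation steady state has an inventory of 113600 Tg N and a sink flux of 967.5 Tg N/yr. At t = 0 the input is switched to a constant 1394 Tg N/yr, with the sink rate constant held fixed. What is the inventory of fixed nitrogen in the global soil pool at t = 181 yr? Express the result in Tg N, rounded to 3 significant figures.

153000 Tg N

The sink rate constant is k = F₀/M₀ = 967.5/113600 = 0.008517 yr⁻¹.
Solving dM/dt = F₁ − kM with M(0) = M₀ gives M(t) = F₁/k + (M₀ − F₁/k)·e^(−kt).
F₁/k = 1394/0.008517 = 163680 Tg N; kt = 0.008517 × 181 = 1.542, e^(−kt) = 0.2141.
M(181) = 163680 + (113600 − 163680) × 0.2141 = 163680 − 10720 = 152960 Tg N.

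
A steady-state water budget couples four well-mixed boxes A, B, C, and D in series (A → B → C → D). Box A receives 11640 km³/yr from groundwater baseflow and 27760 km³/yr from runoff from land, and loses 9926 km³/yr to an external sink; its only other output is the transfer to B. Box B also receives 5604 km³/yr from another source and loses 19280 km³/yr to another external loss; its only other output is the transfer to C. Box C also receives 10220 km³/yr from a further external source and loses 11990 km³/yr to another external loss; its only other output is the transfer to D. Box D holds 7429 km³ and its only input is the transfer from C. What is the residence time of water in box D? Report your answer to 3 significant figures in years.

Box A: F(A→B) = (11640 + 27760) − 9926 = 29474 km³/yr.
Box B: F(B→C) = (29474 + 5604) − 19280 = 15798 km³/yr.
Box C: F(C→D) = (15798 + 10220) − 11990 = 14028 km³/yr.
Box D throughput = its input = 14028 km³/yr; τ = 7429 / 14028 = 0.5296 yr.

0.530 yr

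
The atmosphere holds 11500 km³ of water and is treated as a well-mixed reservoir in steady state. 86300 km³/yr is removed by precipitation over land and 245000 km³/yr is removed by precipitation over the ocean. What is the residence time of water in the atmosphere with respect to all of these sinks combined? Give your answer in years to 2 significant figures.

0.035 yr

Total removal flux = 86300 + 245000 = 331300 km³/yr.
τ = M / ΣF_out = 11500 / 331300 = 0.03471 yr.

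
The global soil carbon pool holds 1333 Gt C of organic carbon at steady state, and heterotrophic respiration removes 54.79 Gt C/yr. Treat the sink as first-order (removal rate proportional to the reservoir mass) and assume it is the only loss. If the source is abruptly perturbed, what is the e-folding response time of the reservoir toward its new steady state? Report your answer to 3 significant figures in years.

24.3 yr

For a linear reservoir the response time equals the residence time τ = M/F.
τ = 1333 / 54.79 = 24.33 yr.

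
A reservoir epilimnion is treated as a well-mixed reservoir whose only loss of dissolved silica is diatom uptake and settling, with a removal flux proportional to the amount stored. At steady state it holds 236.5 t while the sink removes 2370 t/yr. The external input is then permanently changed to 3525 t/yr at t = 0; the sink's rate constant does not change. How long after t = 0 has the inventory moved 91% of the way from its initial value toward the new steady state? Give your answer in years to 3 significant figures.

τ = M₀/F₀ = 236.5/2370 = 0.09979 yr.
The remaining gap fraction is e^(−t/τ); 91% covered ⇒ e^(−t/τ) = 0.0900.
t = −τ ln(0.0900) = 0.09979 × 2.408 = 0.2403 yr.

0.240 yr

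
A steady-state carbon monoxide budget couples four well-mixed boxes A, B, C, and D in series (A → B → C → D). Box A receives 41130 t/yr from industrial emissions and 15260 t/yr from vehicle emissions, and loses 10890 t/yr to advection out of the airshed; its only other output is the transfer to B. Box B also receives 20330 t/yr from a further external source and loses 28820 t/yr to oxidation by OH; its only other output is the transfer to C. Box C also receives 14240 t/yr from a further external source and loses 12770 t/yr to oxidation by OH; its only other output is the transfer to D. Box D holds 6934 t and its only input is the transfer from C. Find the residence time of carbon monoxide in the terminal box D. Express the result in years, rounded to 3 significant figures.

0.180 yr

Box A: F(A→B) = (41130 + 15260) − 10890 = 45500 t/yr.
Box B: F(B→C) = (45500 + 20330) − 28820 = 37010 t/yr.
Box C: F(C→D) = (37010 + 14240) − 12770 = 38480 t/yr.
Box D throughput = its input = 38480 t/yr; τ = 6934 / 38480 = 0.1802 yr.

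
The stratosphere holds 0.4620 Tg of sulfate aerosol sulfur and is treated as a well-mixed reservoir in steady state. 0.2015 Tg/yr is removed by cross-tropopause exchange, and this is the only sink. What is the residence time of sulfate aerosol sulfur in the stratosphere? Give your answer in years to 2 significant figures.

τ = M / F = 0.4620 / 0.2015 = 2.293 yr.

2.3 yr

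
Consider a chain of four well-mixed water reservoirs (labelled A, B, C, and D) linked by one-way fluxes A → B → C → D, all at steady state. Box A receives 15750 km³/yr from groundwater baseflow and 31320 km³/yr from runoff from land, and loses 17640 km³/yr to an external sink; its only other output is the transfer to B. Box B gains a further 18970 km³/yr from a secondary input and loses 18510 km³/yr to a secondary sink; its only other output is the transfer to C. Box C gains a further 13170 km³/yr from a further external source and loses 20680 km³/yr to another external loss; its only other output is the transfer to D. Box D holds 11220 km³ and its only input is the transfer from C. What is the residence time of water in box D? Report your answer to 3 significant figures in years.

Box A: F(A→B) = (15750 + 31320) − 17640 = 29430 km³/yr.
Box B: F(B→C) = (29430 + 18970) − 18510 = 29890 km³/yr.
Box C: F(C→D) = (29890 + 13170) − 20680 = 22380 km³/yr.
Box D throughput = its input = 22380 km³/yr; τ = 11220 / 22380 = 0.5013 yr.

0.501 yr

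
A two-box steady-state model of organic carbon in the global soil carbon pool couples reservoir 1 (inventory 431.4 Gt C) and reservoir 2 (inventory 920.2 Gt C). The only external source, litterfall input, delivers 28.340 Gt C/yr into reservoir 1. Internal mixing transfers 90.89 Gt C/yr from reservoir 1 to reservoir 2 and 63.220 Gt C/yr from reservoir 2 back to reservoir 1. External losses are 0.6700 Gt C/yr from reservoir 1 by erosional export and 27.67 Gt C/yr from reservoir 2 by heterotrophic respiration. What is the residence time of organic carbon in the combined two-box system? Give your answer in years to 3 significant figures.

47.7 yr

Treat the two boxes together as one reservoir: the mixing fluxes between them are internal recycling, so τ = ΣM / Σ(external losses).
M_total = 431.4 + 920.2 = 1351.6 Gt C.
ΣF_external_out = 0.6700 + 27.67 = 28.340 Gt C/yr.
τ = M_total / ΣF_ext = 1351.6 / 28.340 = 47.69 yr.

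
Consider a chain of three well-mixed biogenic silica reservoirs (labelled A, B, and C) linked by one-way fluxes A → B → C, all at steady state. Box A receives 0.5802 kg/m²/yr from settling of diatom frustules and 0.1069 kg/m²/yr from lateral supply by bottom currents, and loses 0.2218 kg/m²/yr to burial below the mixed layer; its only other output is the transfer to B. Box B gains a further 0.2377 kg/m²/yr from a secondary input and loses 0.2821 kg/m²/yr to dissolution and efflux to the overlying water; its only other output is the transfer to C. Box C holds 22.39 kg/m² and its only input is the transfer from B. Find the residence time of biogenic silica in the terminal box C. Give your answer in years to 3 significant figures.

53.2 yr

Box A: F(A→B) = (0.5802 + 0.1069) − 0.2218 = 0.46530 kg/m²/yr.
Box B: F(B→C) = (0.46530 + 0.2377) − 0.2821 = 0.42090 kg/m²/yr.
Box C throughput = its input = 0.42090 kg/m²/yr; τ = 22.39 / 0.42090 = 53.20 yr.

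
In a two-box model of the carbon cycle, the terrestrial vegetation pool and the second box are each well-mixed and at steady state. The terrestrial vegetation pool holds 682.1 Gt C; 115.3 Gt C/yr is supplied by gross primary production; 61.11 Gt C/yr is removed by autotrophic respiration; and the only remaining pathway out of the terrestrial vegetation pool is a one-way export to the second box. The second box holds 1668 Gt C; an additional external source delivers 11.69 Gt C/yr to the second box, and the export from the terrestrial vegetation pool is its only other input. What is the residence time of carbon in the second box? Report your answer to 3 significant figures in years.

25.3 yr

Balance the terrestrial vegetation pool: ΣF_in = 115.30 Gt C/yr.
Export to the second box = ΣF_in − (61.11) = 54.190 Gt C/yr.
Total input to the second box = 54.190 + 11.69 = 65.880 Gt C/yr; at steady state this equals its total output.
τ = M / F = 1668 / 65.880 = 25.32 yr.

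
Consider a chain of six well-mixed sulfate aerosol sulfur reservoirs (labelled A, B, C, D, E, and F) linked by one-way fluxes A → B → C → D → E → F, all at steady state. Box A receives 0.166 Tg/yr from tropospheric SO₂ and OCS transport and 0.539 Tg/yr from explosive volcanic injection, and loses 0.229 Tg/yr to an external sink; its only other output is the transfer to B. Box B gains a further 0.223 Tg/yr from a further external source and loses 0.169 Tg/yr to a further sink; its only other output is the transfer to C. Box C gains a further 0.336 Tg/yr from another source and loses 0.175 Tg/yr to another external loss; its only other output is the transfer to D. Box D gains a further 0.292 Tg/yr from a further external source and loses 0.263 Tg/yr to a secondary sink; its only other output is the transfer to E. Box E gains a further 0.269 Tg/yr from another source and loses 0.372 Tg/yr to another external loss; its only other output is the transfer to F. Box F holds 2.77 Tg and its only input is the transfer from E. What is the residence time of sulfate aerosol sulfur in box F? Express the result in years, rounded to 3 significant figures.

4.49 yr

Box A: F(A→B) = (0.166 + 0.539) − 0.229 = 0.47600 Tg/yr.
Box B: F(B→C) = (0.47600 + 0.223) − 0.169 = 0.53000 Tg/yr.
Box C: F(C→D) = (0.53000 + 0.336) − 0.175 = 0.69100 Tg/yr.
Box D: F(D→E) = (0.69100 + 0.292) − 0.263 = 0.72000 Tg/yr.
Box E: F(E→F) = (0.72000 + 0.269) − 0.372 = 0.61700 Tg/yr.
Box F throughput = its input = 0.61700 Tg/yr; τ = 2.77 / 0.61700 = 4.489 yr.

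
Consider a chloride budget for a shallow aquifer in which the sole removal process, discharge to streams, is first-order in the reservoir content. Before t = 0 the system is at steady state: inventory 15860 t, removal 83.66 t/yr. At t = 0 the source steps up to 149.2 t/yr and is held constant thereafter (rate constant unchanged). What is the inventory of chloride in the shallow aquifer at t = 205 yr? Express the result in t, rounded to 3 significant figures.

24100 t

Residence time τ = M₀/F₀ = 189.6 yr. The eventual steady state is M_∞ = M₀·(F₁/F₀) = 15860 × 149.2/83.66 = 28285 t.
The anomaly ΔM(t) = M(t) − M_∞ decays as ΔM₀·e^(−t/τ) with ΔM₀ = 15860 − 28285 = −12420 t.
At t = 205 yr, e^(−t/τ) = e^(−1.081) = 0.3391, so ΔM = −4214 t and M = 28285 − 4214 = 24071 t.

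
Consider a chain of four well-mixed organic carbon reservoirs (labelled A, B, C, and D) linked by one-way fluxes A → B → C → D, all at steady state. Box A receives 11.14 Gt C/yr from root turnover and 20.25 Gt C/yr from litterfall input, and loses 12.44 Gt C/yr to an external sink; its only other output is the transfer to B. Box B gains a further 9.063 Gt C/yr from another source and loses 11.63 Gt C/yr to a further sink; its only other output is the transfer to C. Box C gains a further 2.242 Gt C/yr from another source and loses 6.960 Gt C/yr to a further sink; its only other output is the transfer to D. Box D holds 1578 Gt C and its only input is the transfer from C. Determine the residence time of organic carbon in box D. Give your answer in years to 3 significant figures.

Box A: F(A→B) = (11.14 + 20.25) − 12.44 = 18.950 Gt C/yr.
Box B: F(B→C) = (18.950 + 9.063) − 11.63 = 16.383 Gt C/yr.
Box C: F(C→D) = (16.383 + 2.242) − 6.960 = 11.665 Gt C/yr.
Box D throughput = its input = 11.665 Gt C/yr; τ = 1578 / 11.665 = 135.3 yr.

135 yr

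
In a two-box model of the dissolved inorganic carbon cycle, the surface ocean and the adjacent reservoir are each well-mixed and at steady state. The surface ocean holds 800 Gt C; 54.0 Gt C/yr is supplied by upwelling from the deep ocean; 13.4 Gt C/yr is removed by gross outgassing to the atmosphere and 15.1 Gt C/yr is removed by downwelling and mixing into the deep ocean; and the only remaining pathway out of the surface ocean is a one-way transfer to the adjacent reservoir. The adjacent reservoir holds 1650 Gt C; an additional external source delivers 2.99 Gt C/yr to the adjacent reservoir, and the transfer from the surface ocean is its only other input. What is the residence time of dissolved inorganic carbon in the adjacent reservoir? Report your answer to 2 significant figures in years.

Balance the surface ocean: ΣF_in = 54.000 Gt C/yr.
Transfer to the adjacent reservoir = ΣF_in − (13.4 + 15.1) = 25.500 Gt C/yr.
Total input to the adjacent reservoir = 25.500 + 2.99 = 28.490 Gt C/yr; at steady state this equals its total output.
τ = M / F = 1650 / 28.490 = 57.92 yr.

58 yr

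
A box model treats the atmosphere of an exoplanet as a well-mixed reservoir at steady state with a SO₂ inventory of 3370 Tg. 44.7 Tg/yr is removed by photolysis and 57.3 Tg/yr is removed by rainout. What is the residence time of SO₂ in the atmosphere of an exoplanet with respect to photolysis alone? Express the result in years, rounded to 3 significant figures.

Residence time with respect to a single sink: τ = M / F_sink.
τ = 3370 / 44.7 = 75.39 yr.

75.4 yr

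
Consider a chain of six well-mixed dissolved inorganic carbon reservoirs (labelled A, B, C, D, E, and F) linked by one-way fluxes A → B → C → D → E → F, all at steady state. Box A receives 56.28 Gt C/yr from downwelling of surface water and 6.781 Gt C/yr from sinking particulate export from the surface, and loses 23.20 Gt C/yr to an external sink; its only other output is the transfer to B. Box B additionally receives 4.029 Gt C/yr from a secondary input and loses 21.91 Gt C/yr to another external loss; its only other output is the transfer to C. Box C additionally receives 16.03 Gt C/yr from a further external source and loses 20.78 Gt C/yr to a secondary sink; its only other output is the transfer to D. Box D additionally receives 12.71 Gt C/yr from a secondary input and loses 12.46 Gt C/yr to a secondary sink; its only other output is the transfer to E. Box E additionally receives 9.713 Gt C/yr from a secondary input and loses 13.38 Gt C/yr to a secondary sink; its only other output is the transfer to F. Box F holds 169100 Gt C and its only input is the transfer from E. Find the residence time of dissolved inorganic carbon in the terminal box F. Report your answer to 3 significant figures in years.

12200 yr

Box A: F(A→B) = (56.28 + 6.781) − 23.20 = 39.861 Gt C/yr.
Box B: F(B→C) = (39.861 + 4.029) − 21.91 = 21.980 Gt C/yr.
Box C: F(C→D) = (21.980 + 16.03) − 20.78 = 17.230 Gt C/yr.
Box D: F(D→E) = (17.230 + 12.71) − 12.46 = 17.480 Gt C/yr.
Box E: F(E→F) = (17.480 + 9.713) − 13.38 = 13.813 Gt C/yr.
Box F throughput = its input = 13.813 Gt C/yr; τ = 169100 / 13.813 = 12240 yr.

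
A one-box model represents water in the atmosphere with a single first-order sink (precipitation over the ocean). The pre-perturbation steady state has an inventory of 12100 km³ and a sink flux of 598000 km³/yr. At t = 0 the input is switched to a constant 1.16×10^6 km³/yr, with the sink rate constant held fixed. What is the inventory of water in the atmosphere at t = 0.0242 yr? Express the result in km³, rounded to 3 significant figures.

20000 km³

The sink rate constant is k = F₀/M₀ = 598000/12100 = 49.42 yr⁻¹.
Solving dM/dt = F₁ − kM with M(0) = M₀ gives M(t) = F₁/k + (M₀ − F₁/k)·e^(−kt).
F₁/k = 1.16×10^6/49.42 = 23472 km³; kt = 49.42 × 0.0242 = 1.196, e^(−kt) = 0.3024.
M(0.0242) = 23472 + (12100 − 23472) × 0.3024 = 23472 − 3439 = 20033 km³.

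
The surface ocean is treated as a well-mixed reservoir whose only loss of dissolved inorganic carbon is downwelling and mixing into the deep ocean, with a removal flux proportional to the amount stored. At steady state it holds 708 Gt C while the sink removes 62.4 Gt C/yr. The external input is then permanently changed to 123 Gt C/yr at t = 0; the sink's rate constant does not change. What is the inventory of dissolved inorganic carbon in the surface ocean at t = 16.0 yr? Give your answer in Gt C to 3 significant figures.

1230 Gt C

The sink rate constant is k = F₀/M₀ = 62.4/708 = 0.08814 yr⁻¹.
Solving dM/dt = F₁ − kM with M(0) = M₀ gives M(t) = F₁/k + (M₀ − F₁/k)·e^(−kt).
F₁/k = 123/0.08814 = 1395.6 Gt C; kt = 0.08814 × 16.0 = 1.410, e^(−kt) = 0.2441.
M(16.0) = 1395.6 + (708 − 1395.6) × 0.2441 = 1395.6 − 167.8 = 1227.7 Gt C.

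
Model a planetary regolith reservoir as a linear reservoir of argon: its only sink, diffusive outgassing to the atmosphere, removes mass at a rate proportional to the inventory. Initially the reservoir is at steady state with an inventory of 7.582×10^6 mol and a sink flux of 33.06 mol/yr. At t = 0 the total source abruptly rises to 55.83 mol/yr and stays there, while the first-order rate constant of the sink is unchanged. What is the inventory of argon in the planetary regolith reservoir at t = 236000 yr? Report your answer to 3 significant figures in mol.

1.09×10^7 mol

τ = M₀/F₀ = 7.582×10^6/33.06 = 229300 yr; rate constant k = 1/τ.
New steady state M_∞ = F₁/k = F₁·τ = 55.83 × 229300 = 1.2804×10^7 mol.
M(t) = M_∞ + (M₀ − M_∞)·e^(−t/τ); t/τ = 236000/229300 = 1.029, so e^(−t/τ) = 0.3574.
M(t) = 1.2804×10^7 − 5.222×10^6 × 0.3574 = 1.0938×10^7 mol.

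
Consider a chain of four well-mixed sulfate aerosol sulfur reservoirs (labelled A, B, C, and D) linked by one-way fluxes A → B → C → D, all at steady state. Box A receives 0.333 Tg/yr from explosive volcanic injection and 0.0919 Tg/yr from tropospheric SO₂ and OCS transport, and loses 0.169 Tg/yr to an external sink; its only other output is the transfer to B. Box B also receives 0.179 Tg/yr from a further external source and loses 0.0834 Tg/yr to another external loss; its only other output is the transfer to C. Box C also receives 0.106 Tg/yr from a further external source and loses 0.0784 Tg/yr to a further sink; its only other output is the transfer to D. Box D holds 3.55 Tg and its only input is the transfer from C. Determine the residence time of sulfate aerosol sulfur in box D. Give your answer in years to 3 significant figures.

Box A: F(A→B) = (0.333 + 0.0919) − 0.169 = 0.25590 Tg/yr.
Box B: F(B→C) = (0.25590 + 0.179) − 0.0834 = 0.35150 Tg/yr.
Box C: F(C→D) = (0.35150 + 0.106) − 0.0784 = 0.37910 Tg/yr.
Box D throughput = its input = 0.37910 Tg/yr; τ = 3.55 / 0.37910 = 9.364 yr.

9.36 yr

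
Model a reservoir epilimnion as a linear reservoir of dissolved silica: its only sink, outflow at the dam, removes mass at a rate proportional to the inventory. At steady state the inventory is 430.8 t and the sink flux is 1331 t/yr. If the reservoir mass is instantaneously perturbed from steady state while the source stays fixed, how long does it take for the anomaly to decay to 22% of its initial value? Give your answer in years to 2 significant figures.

0.49 yr

For a linear reservoir the anomaly decays as exp(−t/τ) with τ = M/F = 430.8/1331 = 0.3237 yr.
exp(−t/τ) = 0.22 ⇒ t = −τ ln(0.22) = 0.3237 × 1.514 = 0.4901 yr.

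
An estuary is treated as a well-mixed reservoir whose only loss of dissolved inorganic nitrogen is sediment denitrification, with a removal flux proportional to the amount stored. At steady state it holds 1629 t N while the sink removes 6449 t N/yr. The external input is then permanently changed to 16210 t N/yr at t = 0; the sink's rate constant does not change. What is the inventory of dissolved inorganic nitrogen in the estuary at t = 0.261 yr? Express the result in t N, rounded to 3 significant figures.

Residence time τ = M₀/F₀ = 0.2526 yr. The eventual steady state is M_∞ = M₀·(F₁/F₀) = 1629 × 16210/6449 = 4094.6 t N.
The anomaly ΔM(t) = M(t) − M_∞ decays as ΔM₀·e^(−t/τ) with ΔM₀ = 1629 − 4094.6 = −2466 t N.
At t = 0.261 yr, e^(−t/τ) = e^(−1.033) = 0.3558, so ΔM = −877.4 t N and M = 4094.6 − 877.4 = 3217.2 t N.

3220 t N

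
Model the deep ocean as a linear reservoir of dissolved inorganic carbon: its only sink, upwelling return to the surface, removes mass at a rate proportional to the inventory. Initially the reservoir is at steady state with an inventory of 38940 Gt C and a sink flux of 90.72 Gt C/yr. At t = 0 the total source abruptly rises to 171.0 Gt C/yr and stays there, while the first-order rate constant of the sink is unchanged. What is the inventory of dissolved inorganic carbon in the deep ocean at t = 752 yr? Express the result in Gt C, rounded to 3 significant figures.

67400 Gt C

The sink rate constant is k = F₀/M₀ = 90.72/38940 = 0.002330 yr⁻¹.
Solving dM/dt = F₁ − kM with M(0) = M₀ gives M(t) = F₁/k + (M₀ − F₁/k)·e^(−kt).
F₁/k = 171.0/0.002330 = 73399 Gt C; kt = 0.002330 × 752 = 1.752, e^(−kt) = 0.1734.
M(752) = 73399 + (38940 − 73399) × 0.1734 = 73399 − 5976 = 67423 Gt C.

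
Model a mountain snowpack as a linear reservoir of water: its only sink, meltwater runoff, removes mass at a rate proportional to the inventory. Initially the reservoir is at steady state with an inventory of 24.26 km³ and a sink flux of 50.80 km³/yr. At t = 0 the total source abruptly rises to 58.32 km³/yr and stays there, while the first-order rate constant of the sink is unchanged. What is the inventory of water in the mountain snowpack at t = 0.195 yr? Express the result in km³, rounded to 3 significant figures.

Residence time τ = M₀/F₀ = 0.4776 yr. The eventual steady state is M_∞ = M₀·(F₁/F₀) = 24.26 × 58.32/50.80 = 27.851 km³.
The anomaly ΔM(t) = M(t) − M_∞ decays as ΔM₀·e^(−t/τ) with ΔM₀ = 24.26 − 27.851 = −3.591 km³.
At t = 0.195 yr, e^(−t/τ) = e^(−0.4083) = 0.6648, so ΔM = −2.387 km³ and M = 27.851 − 2.387 = 25.464 km³.

25.5 km³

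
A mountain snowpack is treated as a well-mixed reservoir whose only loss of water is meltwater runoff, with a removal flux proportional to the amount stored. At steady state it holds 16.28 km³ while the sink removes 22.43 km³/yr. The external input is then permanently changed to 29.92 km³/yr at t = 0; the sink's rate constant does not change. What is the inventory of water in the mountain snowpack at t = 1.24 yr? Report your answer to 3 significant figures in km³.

τ = M₀/F₀ = 16.28/22.43 = 0.7258 yr; rate constant k = 1/τ.
New steady state M_∞ = F₁/k = F₁·τ = 29.92 × 0.7258 = 21.716 km³.
M(t) = M_∞ + (M₀ − M_∞)·e^(−t/τ); t/τ = 1.24/0.7258 = 1.708, so e^(−t/τ) = 0.1812.
M(t) = 21.716 − 5.436 × 0.1812 = 20.732 km³.

20.7 km³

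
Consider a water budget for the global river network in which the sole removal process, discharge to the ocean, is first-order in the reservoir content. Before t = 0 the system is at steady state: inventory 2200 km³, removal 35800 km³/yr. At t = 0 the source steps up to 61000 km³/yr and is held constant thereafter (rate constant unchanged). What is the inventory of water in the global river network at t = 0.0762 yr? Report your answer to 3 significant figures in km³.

3300 km³

τ = M₀/F₀ = 2200/35800 = 0.06145 yr; rate constant k = 1/τ.
New steady state M_∞ = F₁/k = F₁·τ = 61000 × 0.06145 = 3748.6 km³.
M(t) = M_∞ + (M₀ − M_∞)·e^(−t/τ); t/τ = 0.0762/0.06145 = 1.240, so e^(−t/τ) = 0.2894.
M(t) = 3748.6 − 1549 × 0.2894 = 3300.5 km³.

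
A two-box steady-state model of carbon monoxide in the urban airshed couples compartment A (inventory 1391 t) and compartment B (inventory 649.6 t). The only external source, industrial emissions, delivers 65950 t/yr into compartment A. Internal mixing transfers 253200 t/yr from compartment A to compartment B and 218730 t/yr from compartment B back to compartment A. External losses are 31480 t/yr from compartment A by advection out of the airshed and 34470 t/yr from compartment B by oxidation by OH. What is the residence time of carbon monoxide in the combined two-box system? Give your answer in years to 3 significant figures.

0.0309 yr

For the system as a whole, the A↔B exchange is internal and contributes nothing to the throughput; only the external sinks remove mass.
M_total = 1391 + 649.6 = 2040.6 t.
ΣF_external_out = 31480 + 34470 = 65950 t/yr.
τ = M_total / ΣF_ext = 2040.6 / 65950 = 0.03094 yr.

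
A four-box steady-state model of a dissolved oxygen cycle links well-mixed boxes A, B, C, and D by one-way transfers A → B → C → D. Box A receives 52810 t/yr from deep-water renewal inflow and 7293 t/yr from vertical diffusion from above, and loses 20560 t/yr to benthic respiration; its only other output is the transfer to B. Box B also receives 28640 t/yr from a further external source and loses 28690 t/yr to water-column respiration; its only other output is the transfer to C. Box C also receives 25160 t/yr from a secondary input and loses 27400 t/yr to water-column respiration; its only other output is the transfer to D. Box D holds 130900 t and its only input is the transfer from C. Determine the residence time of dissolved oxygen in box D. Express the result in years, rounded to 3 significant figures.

3.51 yr

Box A: F(A→B) = (52810 + 7293) − 20560 = 39543 t/yr.
Box B: F(B→C) = (39543 + 28640) − 28690 = 39493 t/yr.
Box C: F(C→D) = (39493 + 25160) − 27400 = 37253 t/yr.
Box D throughput = its input = 37253 t/yr; τ = 130900 / 37253 = 3.514 yr.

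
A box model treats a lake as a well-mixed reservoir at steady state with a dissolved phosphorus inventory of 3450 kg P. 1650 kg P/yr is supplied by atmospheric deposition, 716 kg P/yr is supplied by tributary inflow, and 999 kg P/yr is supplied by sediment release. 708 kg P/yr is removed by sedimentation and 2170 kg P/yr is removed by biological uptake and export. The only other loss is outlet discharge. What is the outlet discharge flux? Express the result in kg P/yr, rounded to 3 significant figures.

487 kg P/yr

At steady state ΣF_in = ΣF_out.
ΣF_in = 1650 + 716 + 999 = 3365.0 kg P/yr.
Outlet discharge flux = ΣF_in − (708 + 2170) = 3365.0 − 2878 = 487.0 kg P/yr.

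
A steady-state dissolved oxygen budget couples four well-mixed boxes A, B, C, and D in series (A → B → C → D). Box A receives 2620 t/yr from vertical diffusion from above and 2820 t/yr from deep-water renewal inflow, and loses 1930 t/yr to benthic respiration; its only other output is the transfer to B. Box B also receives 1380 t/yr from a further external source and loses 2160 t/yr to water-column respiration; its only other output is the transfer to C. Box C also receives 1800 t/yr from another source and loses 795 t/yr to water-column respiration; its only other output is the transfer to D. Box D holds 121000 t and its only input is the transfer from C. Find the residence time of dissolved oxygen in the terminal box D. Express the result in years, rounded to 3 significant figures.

Box A: F(A→B) = (2620 + 2820) − 1930 = 3510.0 t/yr.
Box B: F(B→C) = (3510.0 + 1380) − 2160 = 2730.0 t/yr.
Box C: F(C→D) = (2730.0 + 1800) − 795 = 3735.0 t/yr.
Box D throughput = its input = 3735.0 t/yr; τ = 121000 / 3735.0 = 32.40 yr.

32.4 yr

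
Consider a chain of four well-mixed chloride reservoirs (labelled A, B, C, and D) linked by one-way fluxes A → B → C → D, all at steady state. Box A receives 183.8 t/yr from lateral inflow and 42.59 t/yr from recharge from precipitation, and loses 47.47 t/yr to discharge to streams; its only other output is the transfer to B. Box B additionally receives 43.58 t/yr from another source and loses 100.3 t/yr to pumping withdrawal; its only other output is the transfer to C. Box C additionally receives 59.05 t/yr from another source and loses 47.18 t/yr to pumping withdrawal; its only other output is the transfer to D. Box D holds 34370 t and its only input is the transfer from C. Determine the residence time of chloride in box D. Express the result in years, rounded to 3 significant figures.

256 yr

Box A: F(A→B) = (183.8 + 42.59) − 47.47 = 178.92 t/yr.
Box B: F(B→C) = (178.92 + 43.58) − 100.3 = 122.20 t/yr.
Box C: F(C→D) = (122.20 + 59.05) − 47.18 = 134.07 t/yr.
Box D throughput = its input = 134.07 t/yr; τ = 34370 / 134.07 = 256.4 yr.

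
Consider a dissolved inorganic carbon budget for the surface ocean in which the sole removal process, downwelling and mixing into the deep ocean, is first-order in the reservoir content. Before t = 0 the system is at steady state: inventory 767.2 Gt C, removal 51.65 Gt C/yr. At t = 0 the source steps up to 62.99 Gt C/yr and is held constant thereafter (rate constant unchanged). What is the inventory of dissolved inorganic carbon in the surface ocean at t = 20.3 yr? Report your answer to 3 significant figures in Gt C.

893 Gt C

The sink rate constant is k = F₀/M₀ = 51.65/767.2 = 0.06732 yr⁻¹.
Solving dM/dt = F₁ − kM with M(0) = M₀ gives M(t) = F₁/k + (M₀ − F₁/k)·e^(−kt).
F₁/k = 62.99/0.06732 = 935.64 Gt C; kt = 0.06732 × 20.3 = 1.367, e^(−kt) = 0.2550.
M(20.3) = 935.64 + (767.2 − 935.64) × 0.2550 = 935.64 − 42.95 = 892.70 Gt C.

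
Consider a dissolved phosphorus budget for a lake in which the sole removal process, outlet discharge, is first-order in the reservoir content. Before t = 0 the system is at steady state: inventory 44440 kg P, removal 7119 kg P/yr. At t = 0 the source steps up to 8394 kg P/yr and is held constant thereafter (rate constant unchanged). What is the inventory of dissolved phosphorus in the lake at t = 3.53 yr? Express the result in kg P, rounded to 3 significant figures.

47900 kg P

τ = M₀/F₀ = 44440/7119 = 6.242 yr; rate constant k = 1/τ.
New steady state M_∞ = F₁/k = F₁·τ = 8394 × 6.242 = 52399 kg P.
M(t) = M_∞ + (M₀ − M_∞)·e^(−t/τ); t/τ = 3.53/6.242 = 0.5655, so e^(−t/τ) = 0.5681.
M(t) = 52399 − 7959 × 0.5681 = 47878 kg P.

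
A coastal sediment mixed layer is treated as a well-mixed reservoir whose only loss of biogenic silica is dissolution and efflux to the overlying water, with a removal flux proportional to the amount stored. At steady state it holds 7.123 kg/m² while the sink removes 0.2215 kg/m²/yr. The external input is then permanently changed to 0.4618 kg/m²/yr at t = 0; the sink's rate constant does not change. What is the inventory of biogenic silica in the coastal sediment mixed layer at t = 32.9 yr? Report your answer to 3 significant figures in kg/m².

The sink rate constant is k = F₀/M₀ = 0.2215/7.123 = 0.03110 yr⁻¹.
Solving dM/dt = F₁ − kM with M(0) = M₀ gives M(t) = F₁/k + (M₀ − F₁/k)·e^(−kt).
F₁/k = 0.4618/0.03110 = 14.851 kg/m²; kt = 0.03110 × 32.9 = 1.023, e^(−kt) = 0.3595.
M(32.9) = 14.851 + (7.123 − 14.851) × 0.3595 = 14.851 − 2.778 = 12.073 kg/m².

12.1 kg/m²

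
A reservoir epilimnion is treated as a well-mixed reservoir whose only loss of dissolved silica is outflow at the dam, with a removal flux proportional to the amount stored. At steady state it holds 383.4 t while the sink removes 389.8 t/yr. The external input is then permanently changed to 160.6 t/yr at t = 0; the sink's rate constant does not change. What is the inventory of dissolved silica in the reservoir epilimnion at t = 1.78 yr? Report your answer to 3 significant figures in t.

The sink rate constant is k = F₀/M₀ = 389.8/383.4 = 1.017 yr⁻¹.
Solving dM/dt = F₁ − kM with M(0) = M₀ gives M(t) = F₁/k + (M₀ − F₁/k)·e^(−kt).
F₁/k = 160.6/1.017 = 157.96 t; kt = 1.017 × 1.78 = 1.810, e^(−kt) = 0.1637.
M(1.78) = 157.96 + (383.4 − 157.96) × 0.1637 = 157.96 + 36.90 = 194.87 t.

195 t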